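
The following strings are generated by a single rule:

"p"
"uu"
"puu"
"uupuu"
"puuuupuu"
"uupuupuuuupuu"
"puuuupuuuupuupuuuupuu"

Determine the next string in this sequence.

uupuupuuuupuupuuuupuuuupuupuuuupuu

Each term (from the third on) is the two preceding terms concatenated in order: term 3 = p·uu = puu.
Continuing: uupuupuuuupuu · puuuupuuuupuupuuuupuu gives term 8.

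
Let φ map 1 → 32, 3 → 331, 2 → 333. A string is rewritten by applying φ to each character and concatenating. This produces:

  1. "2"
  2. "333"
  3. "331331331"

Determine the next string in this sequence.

331331323313313233133132

Apply φ to 331331331 symbol by symbol: 3→331, 3→331, 1→32, 3→331, 3→331, 1→32, 3→331, 3→331, 1→32; joined: 331 331 32 331 331 32 331 331 32.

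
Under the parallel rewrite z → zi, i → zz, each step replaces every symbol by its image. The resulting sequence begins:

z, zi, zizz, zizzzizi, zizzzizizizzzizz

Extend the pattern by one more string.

Replace each of the 16 characters of zizzzizizizzzizz in place — zi zz zi zi zi zz zi zz zi zz zi zi zi zz zi zi — and concatenate.

zizzzizizizzzizzzizzzizizizzzizi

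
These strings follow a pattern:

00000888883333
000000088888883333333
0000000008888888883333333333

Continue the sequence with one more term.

00000000000888888888883333333333333

Each string has the form 0^{2n+3} 8^{2n+3} 3^{3n+1} (n = 1, 2, …).
Setting n = 4 gives 11, 11, 13 characters in each block.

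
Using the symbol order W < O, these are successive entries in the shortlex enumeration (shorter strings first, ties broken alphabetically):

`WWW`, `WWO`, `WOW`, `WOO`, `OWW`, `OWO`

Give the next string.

OOW

Treat OWO as a base-2 numeral over the given alphabet and add one, carrying through any trailing O's.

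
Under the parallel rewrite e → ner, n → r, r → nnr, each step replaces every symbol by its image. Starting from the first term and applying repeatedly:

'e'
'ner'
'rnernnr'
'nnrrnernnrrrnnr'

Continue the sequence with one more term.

Replace each of the 15 characters of nnrrnernnrrrnnr in place — r r nnr nnr r ner nnr r r nnr nnr nnr r r nnr — and concatenate.

rrnnrnnrrnernnrrrnnrnnrnnrrrnnr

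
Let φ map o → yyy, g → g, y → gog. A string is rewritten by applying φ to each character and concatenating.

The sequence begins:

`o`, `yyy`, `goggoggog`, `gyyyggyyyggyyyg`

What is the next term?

ggoggoggoggggoggoggoggggoggoggogg

Replace each of the 15 characters of gyyyggyyyggyyyg in place — g gog gog gog g g gog gog gog g g gog gog gog g — and concatenate.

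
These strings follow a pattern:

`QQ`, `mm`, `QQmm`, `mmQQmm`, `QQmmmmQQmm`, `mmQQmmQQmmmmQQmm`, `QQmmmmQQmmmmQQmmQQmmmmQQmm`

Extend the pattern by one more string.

From term 3 onward, concatenate the second-to-last term with the last: QQ·mm = QQmm, mm·QQmm = mmQQmm, …
Continuing: mmQQmmQQmmmmQQmm · QQmmmmQQmmmmQQmmQQmmmmQQmm gives term 8.

mmQQmmQQmmmmQQmmQQmmmmQQmmmmQQmmQQmmmmQQmm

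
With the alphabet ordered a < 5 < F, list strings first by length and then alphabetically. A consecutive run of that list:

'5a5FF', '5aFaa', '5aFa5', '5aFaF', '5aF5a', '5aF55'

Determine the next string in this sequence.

5aF5F

The successor of 5aF55 increments the rightmost position that isn't already F and resets every position after it to a.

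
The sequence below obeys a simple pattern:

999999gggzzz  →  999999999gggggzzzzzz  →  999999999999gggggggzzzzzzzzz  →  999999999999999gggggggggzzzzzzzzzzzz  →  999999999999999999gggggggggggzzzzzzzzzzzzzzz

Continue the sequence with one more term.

999999999999999999999gggggggggggggzzzzzzzzzzzzzzzzzz

Each string has the form 9^{3n+3} g^{2n+1} z^{3n} (n = 1, 2, …).
At n = 6 the blocks have lengths 21, 13, 18.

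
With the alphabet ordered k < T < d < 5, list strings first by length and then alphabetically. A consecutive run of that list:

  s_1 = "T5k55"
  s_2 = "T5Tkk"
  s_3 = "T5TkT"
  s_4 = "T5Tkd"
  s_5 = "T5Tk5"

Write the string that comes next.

T5TTk

Find the rightmost character of T5Tk5 below 5, bump it to the next letter, and reset everything to its right to k.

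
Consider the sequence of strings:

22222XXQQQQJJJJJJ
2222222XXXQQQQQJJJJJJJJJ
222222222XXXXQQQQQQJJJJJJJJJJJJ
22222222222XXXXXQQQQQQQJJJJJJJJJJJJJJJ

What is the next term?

2222222222222XXXXXXQQQQQQQQJJJJJJJJJJJJJJJJJJ

The n-th term is 2n+1 2's then n X's then n+2 Q's then 3n J's, where the shown terms are n = 2, 3, 4, 5.
Setting n = 6 gives 13, 6, 8, 18 characters in each block.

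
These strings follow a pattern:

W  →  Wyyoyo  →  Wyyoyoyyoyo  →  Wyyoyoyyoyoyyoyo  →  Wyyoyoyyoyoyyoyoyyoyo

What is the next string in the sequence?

Each term is the previous one with yyoyo appended.
One more step from Wyyoyoyyoyoyyoyoyyoyo gives the answer.

Wyyoyoyyoyoyyoyoyyoyoyyoyo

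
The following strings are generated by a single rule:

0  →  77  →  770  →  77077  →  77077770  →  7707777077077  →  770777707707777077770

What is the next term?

From term 3 onward, concatenate the last term with the second-to-last: 77·0 = 770, 770·77 = 77077, …
The next term joins 770777707707777077770 and 7707777077077.

7707777077077770777707707777077077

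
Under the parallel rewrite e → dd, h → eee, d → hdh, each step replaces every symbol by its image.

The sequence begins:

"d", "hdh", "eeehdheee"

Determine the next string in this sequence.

ddddddeeehdheeedddddd

Apply φ to eeehdheee symbol by symbol: e→dd, e→dd, e→dd, h→eee, d→hdh, h→eee, e→dd, e→dd, e→dd; joined: dd dd dd eee hdh eee dd dd dd.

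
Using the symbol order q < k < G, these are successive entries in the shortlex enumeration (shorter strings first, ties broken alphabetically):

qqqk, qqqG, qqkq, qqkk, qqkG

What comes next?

qqGq

Find the rightmost character of qqkG below G, bump it to the next letter, and reset everything to its right to q.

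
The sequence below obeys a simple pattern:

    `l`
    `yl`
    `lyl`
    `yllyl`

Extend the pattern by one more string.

lylyllyl

From term 3 onward, concatenate the second-to-last term with the last: l·yl = lyl, yl·lyl = yllyl, …
Continuing: lyl · yllyl gives term 5.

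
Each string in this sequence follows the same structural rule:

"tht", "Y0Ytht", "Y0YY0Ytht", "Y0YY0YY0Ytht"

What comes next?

Y0YY0YY0YY0Ytht

Every step adds Y0Y at the front: s(k+1) = Y0Y·s(k).
So the next term is Y0Y·Y0YY0YY0Ytht.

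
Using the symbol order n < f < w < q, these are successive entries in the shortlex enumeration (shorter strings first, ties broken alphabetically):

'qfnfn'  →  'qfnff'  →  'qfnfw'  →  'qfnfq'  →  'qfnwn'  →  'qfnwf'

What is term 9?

qfnqn

Stepping forward 3 times from qfnwf: qfnwf → qfnww → qfnwq, then the target.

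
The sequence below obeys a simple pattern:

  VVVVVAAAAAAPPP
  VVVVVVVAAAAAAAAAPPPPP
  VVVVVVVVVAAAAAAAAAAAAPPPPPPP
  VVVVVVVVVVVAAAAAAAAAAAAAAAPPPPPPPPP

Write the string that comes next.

VVVVVVVVVVVVVAAAAAAAAAAAAAAAAAAPPPPPPPPPPP

Reading off run lengths: V runs 5, 7, 9, 11; A runs 6, 9, 12, 15; P runs 3, 5, 7, 9 — each is linear in n, where the shown terms are n = 2, 3, 4, 5.
At n = 6 the blocks have lengths 13, 18, 11.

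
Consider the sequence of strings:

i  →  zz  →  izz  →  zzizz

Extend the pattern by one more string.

izzzzizz

From term 3 onward, concatenate the second-to-last term with the last: i·zz = izz, zz·izz = zzizz, …
The next term joins izz and zzizz.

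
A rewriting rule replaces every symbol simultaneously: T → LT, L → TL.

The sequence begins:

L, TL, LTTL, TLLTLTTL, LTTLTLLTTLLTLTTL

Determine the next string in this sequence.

Rewriting the 16 symbols of LTTLTLLTTLLTLTTL one by one yields TL LT LT TL LT TL TL LT LT TL TL LT TL LT LT TL; concatenated:

TLLTLTTLLTTLTLLTLTTLTLLTTLLTLTTL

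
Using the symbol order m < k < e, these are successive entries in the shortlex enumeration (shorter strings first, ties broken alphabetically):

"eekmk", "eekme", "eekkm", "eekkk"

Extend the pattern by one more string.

eekke

Find the rightmost character of eekkk below e, bump it to the next letter, and reset everything to its right to m.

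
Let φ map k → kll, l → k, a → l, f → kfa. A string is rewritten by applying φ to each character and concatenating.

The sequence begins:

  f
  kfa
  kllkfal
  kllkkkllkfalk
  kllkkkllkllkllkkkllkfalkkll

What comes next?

φ(kllkkkllkllkllkkkllkfalkkll) expands symbol-by-symbol to kll k k kll kll kll k k kll k k kll k k kll kll kll k k kll kfa l k kll kll k k; joining the 27 pieces gives the next term.

kllkkkllkllkllkkkllkkkllkkkllkllkllkkkllkfalkkllkllkk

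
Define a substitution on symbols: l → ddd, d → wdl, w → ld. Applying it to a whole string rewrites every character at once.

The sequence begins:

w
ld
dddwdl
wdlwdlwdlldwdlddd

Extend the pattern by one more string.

Replace each of the 17 characters of wdlwdlwdlldwdlddd in place — ld wdl ddd ld wdl ddd ld wdl ddd ddd wdl ld wdl ddd wdl wdl wdl — and concatenate.

ldwdldddldwdldddldwdlddddddwdlldwdldddwdlwdlwdl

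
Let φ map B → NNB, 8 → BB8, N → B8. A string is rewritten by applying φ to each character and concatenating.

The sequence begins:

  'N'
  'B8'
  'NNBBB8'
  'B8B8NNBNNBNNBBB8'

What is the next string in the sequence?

Applying the rule to each of the 16 symbols of B8B8NNBNNBNNBBB8 gives the pieces NNB BB8 NNB BB8 B8 B8 NNB B8 B8 NNB B8 B8 NNB NNB NNB BB8, which concatenate to the answer.

NNBBB8NNBBB8B8B8NNBB8B8NNBB8B8NNBNNBNNBBB8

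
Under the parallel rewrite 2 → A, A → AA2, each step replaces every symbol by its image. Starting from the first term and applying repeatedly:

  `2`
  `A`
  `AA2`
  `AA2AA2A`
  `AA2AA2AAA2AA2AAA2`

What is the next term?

AA2AA2AAA2AA2AAA2AA2AA2AAA2AA2AAA2AA2AA2A

Applying the rule to each of the 17 symbols of AA2AA2AAA2AA2AAA2 gives the pieces AA2 AA2 A AA2 AA2 A AA2 AA2 AA2 A AA2 AA2 A AA2 AA2 AA2 A, which concatenate to the answer.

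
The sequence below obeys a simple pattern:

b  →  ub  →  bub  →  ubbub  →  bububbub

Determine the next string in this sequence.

ubbubbububbub

This is a Fibonacci-style word recurrence s(k) = s(k−2)·s(k−1): e.g. b·ub = bub.
So term 6 is ubbub·bububbub.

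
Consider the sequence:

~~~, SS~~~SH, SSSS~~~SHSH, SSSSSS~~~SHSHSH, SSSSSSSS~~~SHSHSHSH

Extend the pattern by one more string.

Each term wraps the previous one in SS on the left and SH on the right.
Applying this once more to SSSSSSSS~~~SHSHSHSH:

SSSSSSSSSS~~~SHSHSHSHSH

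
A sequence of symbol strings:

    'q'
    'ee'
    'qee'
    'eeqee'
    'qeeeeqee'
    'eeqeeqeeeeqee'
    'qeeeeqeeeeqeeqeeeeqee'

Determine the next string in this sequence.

Each term (from the third on) is the two preceding terms concatenated in order: term 3 = q·ee = qee.
The next term joins eeqeeqeeeeqee and qeeeeqeeeeqeeqeeeeqee.

eeqeeqeeeeqeeqeeeeqeeeeqeeqeeeeqee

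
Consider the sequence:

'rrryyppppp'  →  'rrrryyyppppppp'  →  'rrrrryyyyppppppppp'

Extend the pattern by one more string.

rrrrrryyyyyppppppppppp

Each string has the form r^{n+1} y^{n} p^{2n+1}, where the shown terms are n = 2, 3, 4.
Setting n = 5 gives 6, 5, 11 characters in each block.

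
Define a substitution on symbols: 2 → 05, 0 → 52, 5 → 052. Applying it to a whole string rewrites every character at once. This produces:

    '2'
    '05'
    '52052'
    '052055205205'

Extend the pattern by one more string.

52052055205205205520520552052

Apply φ to 052055205205 symbol by symbol: 0→52, 5→052, 2→05, 0→52, 5→052, 5→052, 2→05, 0→52, 5→052, 2→05, 0→52, 5→052; joined: 52 052 05 52 052 052 05 52 052 05 52 052.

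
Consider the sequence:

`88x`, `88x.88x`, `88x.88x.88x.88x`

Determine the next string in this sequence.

88x.88x.88x.88x.88x.88x.88x.88x

s(k+1) = s(k)·.·s(k) — each term doubles the last with '.' between the halves.
One more doubling of 88x.88x.88x.88x gives the answer.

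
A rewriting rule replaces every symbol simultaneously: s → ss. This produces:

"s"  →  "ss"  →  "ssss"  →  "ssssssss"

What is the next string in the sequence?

Expanding ssssssss: s→ss, s→ss, s→ss, s→ss, s→ss, s→ss, s→ss, s→ss. Concatenated: ss ss ss ss ss ss ss ss.

ssssssssssssssss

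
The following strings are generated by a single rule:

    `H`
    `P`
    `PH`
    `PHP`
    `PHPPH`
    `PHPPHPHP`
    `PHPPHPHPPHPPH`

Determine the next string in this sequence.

PHPPHPHPPHPPHPHPPHPHP

From term 3 onward, concatenate the last term with the second-to-last: P·H = PH, PH·P = PHP, …
The next term joins PHPPHPHPPHPPH and PHPPHPHP.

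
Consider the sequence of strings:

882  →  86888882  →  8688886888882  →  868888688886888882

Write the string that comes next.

The strings grow by a fixed prefix 86888 each time.
So the next term is 86888·868888688886888882.

86888868888688886888882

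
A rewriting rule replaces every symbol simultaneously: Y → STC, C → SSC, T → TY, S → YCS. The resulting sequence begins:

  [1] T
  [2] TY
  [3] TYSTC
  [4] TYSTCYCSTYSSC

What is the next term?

TYSTCYCSTYSSCSTCSSCYCSTYSTCYCSYCSSSC

φ(TYSTCYCSTYSSC) expands symbol-by-symbol to TY STC YCS TY SSC STC SSC YCS TY STC YCS YCS SSC; joining the 13 pieces gives the next term.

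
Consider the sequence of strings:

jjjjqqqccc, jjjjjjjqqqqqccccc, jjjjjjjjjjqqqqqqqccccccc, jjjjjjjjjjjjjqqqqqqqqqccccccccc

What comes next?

jjjjjjjjjjjjjjjjqqqqqqqqqqqccccccccccc

The n-th term is 3n+1 j's then 2n+1 q's then 2n+1 c's (n = 1, 2, …).
Setting n = 5 gives 16, 11, 11 characters in each block.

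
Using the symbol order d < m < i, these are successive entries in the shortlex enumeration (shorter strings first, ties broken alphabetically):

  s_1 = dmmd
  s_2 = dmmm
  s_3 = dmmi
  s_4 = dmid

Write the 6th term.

dmii

Continuing the enumeration 2 steps past dmid: dmid → dmim → (answer).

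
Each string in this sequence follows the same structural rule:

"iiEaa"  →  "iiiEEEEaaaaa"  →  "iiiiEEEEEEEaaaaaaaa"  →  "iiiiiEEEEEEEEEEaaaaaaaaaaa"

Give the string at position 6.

iiiiiiiEEEEEEEEEEEEEEEEaaaaaaaaaaaaaaaaa

Each string has the form i^{n+1} E^{3n-2} a^{3n-1} (n = 1, 2, …).
For term 6, n = 6, so the run lengths are 7, 16, 17.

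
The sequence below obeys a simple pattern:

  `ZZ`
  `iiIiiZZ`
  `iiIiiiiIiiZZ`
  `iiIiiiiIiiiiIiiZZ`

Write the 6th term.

iiIiiiiIiiiiIiiiiIiiiiIiiZZ

The strings grow by a fixed prefix iiIii each time.
From iiIiiiiIiiiiIiiZZ, 2 further steps: iiIiiiiIiiiiIiiZZ → iiIiiiiIiiiiIiiiiIiiZZ → (answer).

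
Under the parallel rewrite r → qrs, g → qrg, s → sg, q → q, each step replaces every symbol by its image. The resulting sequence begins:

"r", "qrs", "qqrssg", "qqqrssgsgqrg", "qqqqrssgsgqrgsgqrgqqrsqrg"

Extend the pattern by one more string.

Rewriting the 25 symbols of qqqqrssgsgqrgsgqrgqqrsqrg one by one yields q q q q qrs sg sg qrg sg qrg q qrs qrg sg qrg q qrs qrg q q qrs sg q qrs qrg; concatenated:

qqqqqrssgsgqrgsgqrgqqrsqrgsgqrgqqrsqrgqqqrssgqqrsqrg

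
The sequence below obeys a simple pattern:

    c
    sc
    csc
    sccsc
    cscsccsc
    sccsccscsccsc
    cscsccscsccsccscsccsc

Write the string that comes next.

From term 3 onward, concatenate the second-to-last term with the last: c·sc = csc, sc·csc = sccsc, …
So term 8 is sccsccscsccsc·cscsccscsccsccscsccsc.

sccsccscsccsccscsccscsccsccscsccsc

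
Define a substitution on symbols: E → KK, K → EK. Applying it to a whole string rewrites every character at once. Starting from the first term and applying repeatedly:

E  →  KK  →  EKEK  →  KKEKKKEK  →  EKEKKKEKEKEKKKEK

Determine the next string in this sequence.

KKEKKKEKEKEKKKEKKKEKKKEKEKEKKKEK

Applying the rule to each of the 16 symbols of EKEKKKEKEKEKKKEK gives the pieces KK EK KK EK EK EK KK EK KK EK KK EK EK EK KK EK, which concatenate to the answer.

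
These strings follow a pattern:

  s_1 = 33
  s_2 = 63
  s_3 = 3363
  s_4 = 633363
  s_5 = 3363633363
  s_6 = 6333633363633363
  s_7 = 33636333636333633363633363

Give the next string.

Each term (from the third on) is the two preceding terms concatenated in order: term 3 = 33·63 = 3363.
Continuing: 6333633363633363 · 33636333636333633363633363 gives term 8.

633363336363336333636333636333633363633363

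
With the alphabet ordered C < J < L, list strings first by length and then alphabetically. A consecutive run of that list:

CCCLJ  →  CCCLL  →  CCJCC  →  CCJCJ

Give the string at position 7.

CCJJJ

Stepping forward 3 times from CCJCJ: CCJCJ → CCJCL → CCJJC, then the target.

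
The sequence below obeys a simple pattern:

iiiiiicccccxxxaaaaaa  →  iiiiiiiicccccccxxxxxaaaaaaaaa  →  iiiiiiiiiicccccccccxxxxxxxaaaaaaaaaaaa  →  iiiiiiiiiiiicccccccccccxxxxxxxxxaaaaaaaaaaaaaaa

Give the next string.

iiiiiiiiiiiiiicccccccccccccxxxxxxxxxxxaaaaaaaaaaaaaaaaaa

Each string has the form i^{2n+2} c^{2n+1} x^{2n-1} a^{3n}, where the shown terms are n = 2, 3, 4, 5.
Setting n = 6 gives 14, 13, 11, 18 characters in each block.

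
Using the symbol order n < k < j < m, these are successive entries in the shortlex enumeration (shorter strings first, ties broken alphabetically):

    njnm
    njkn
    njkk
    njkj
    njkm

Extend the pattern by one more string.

njjn

Treat njkm as a base-4 numeral over the given alphabet and add one, carrying through any trailing m's.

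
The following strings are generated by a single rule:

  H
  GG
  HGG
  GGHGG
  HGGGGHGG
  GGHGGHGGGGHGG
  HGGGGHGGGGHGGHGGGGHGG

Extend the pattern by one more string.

GGHGGHGGGGHGGHGGGGHGGGGHGGHGGGGHGG

Each term (from the third on) is the two preceding terms concatenated in order: term 3 = H·GG = HGG.
Continuing: GGHGGHGGGGHGG · HGGGGHGGGGHGGHGGGGHGG gives term 8.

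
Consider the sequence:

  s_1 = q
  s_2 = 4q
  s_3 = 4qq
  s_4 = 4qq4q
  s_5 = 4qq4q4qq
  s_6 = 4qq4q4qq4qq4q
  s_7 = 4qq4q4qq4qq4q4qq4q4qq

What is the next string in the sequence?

4qq4q4qq4qq4q4qq4q4qq4qq4q4qq4qq4q

Each term (from the third on) is the previous term followed by the one before it: term 3 = 4q·q = 4qq.
Continuing: 4qq4q4qq4qq4q4qq4q4qq · 4qq4q4qq4qq4q gives term 8.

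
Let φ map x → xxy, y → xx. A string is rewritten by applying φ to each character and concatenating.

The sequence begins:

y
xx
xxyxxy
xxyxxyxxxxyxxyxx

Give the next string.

xxyxxyxxxxyxxyxxxxyxxyxxyxxyxxxxyxxyxxxxyxxy

Applying the rule to each of the 16 symbols of xxyxxyxxxxyxxyxx gives the pieces xxy xxy xx xxy xxy xx xxy xxy xxy xxy xx xxy xxy xx xxy xxy, which concatenate to the answer.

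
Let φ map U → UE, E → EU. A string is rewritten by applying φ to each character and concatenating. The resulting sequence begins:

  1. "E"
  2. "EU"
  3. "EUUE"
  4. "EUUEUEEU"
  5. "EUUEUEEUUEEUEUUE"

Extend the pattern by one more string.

EUUEUEEUUEEUEUUEUEEUEUUEEUUEUEEU

Applying the rule to each of the 16 symbols of EUUEUEEUUEEUEUUE gives the pieces EU UE UE EU UE EU EU UE UE EU EU UE EU UE UE EU, which concatenate to the answer.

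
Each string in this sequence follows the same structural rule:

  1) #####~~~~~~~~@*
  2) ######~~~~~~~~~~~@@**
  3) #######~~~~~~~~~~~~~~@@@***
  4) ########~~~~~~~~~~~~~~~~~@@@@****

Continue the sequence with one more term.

#########~~~~~~~~~~~~~~~~~~~~@@@@@*****

Each string has the form #^{n+2} ~^{3n-1} @^{n-2} *^{n-2}, where the shown terms are n = 3, 4, 5, 6.
At n = 7 the blocks have lengths 9, 20, 5, 5.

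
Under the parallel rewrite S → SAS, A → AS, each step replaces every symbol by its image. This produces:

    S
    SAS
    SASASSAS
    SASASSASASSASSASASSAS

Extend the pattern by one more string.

Rewriting the 21 symbols of SASASSASASSASSASASSAS one by one yields SAS AS SAS AS SAS SAS AS SAS AS SAS SAS AS SAS SAS AS SAS AS SAS SAS AS SAS; concatenated:

SASASSASASSASSASASSASASSASSASASSASSASASSASASSASSASASSAS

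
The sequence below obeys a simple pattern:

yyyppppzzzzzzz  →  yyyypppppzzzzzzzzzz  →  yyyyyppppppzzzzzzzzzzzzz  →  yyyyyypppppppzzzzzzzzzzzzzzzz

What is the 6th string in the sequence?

yyyyyyyypppppppppzzzzzzzzzzzzzzzzzzzzzz

Each string has the form y^{n+1} p^{n+2} z^{3n+1}, where the shown terms are n = 2, 3, 4, 5.
For term 6, n = 7, so the run lengths are 8, 9, 22.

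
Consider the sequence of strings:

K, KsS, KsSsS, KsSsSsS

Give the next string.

Each term is the previous one with sS appended.
Applying this once more to KsSsSsS:

KsSsSsSsS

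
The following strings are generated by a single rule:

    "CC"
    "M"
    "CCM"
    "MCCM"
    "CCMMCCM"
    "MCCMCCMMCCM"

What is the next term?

This is a Fibonacci-style word recurrence s(k) = s(k−2)·s(k−1): e.g. CC·M = CCM.
Continuing: CCMMCCM · MCCMCCMMCCM gives term 7.

CCMMCCMMCCMCCMMCCM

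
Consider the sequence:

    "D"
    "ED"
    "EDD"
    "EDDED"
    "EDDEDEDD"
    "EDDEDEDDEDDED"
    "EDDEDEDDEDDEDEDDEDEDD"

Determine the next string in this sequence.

EDDEDEDDEDDEDEDDEDEDDEDDEDEDDEDDED

From term 3 onward, concatenate the last term with the second-to-last: ED·D = EDD, EDD·ED = EDDED, …
So term 8 is EDDEDEDDEDDEDEDDEDEDD·EDDEDEDDEDDED.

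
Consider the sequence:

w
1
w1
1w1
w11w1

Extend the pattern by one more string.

1w1w11w1

From term 3 onward, concatenate the second-to-last term with the last: w·1 = w1, 1·w1 = 1w1, …
The next term joins 1w1 and w11w1.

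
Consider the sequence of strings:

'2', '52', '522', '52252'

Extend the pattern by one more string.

Each term (from the third on) is the previous term followed by the one before it: term 3 = 52·2 = 522.
So term 5 is 52252·522.

52252522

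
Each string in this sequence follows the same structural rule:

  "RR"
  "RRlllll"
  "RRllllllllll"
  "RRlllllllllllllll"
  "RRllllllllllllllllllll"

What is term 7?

The strings grow by a fixed suffix lllll each time.
From RRllllllllllllllllllll, 2 further steps: RRllllllllllllllllllll → RRlllllllllllllllllllllllll → (answer).

RRllllllllllllllllllllllllllllll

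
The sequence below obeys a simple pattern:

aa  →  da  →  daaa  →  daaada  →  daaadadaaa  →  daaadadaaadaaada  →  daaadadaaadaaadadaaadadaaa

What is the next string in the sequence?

daaadadaaadaaadadaaadadaaadaaadadaaadaaada

This is a Fibonacci-style word recurrence s(k) = s(k−1)·s(k−2): e.g. da·aa = daaa.
Continuing: daaadadaaadaaadadaaadadaaa · daaadadaaadaaada gives term 8.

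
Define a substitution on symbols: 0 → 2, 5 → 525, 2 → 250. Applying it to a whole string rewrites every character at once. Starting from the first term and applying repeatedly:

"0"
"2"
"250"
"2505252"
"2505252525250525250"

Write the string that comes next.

250525252525052525052525052525052525252505252505252

Applying the rule to each of the 19 symbols of 2505252525250525250 gives the pieces 250 525 2 525 250 525 250 525 250 525 250 525 2 525 250 525 250 525 2, which concatenate to the answer.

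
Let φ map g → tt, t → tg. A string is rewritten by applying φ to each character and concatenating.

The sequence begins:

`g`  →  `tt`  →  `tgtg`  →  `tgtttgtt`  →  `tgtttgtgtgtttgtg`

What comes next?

φ(tgtttgtgtgtttgtg) expands symbol-by-symbol to tg tt tg tg tg tt tg tt tg tt tg tg tg tt tg tt; joining the 16 pieces gives the next term.

tgtttgtgtgtttgtttgtttgtgtgtttgtt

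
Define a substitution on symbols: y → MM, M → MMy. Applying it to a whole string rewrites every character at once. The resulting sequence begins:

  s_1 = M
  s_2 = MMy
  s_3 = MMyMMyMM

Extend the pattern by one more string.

MMyMMyMMMMyMMyMMMMyMMy

Expanding MMyMMyMM: M→MMy, M→MMy, y→MM, M→MMy, M→MMy, y→MM, M→MMy, M→MMy. Concatenated: MMy MMy MM MMy MMy MM MMy MMy.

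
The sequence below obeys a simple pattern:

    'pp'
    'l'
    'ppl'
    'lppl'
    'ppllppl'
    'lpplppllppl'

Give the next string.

Each term (from the third on) is the two preceding terms concatenated in order: term 3 = pp·l = ppl.
Continuing: ppllppl · lpplppllppl gives term 7.

ppllppllpplppllppl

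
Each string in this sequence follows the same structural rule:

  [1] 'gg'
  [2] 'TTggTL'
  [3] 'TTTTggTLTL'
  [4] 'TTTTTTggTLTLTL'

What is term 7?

Each term wraps the previous one in TT on the left and TL on the right.
From TTTTTTggTLTLTL, 3 further steps: TTTTTTggTLTLTL → TTTTTTTTggTLTLTLTL → TTTTTTTTTTggTLTLTLTLTL → (answer).

TTTTTTTTTTTTggTLTLTLTLTLTL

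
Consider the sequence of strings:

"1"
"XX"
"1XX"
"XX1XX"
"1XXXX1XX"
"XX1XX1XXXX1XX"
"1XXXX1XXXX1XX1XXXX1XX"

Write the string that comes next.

Each term (from the third on) is the two preceding terms concatenated in order: term 3 = 1·XX = 1XX.
The next term joins XX1XX1XXXX1XX and 1XXXX1XXXX1XX1XXXX1XX.

XX1XX1XXXX1XX1XXXX1XXXX1XX1XXXX1XX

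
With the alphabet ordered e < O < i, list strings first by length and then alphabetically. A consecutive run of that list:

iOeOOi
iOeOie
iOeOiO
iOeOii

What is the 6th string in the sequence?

Stepping forward 2 times from iOeOii: iOeOii → iOeiee, then the target.

iOeieO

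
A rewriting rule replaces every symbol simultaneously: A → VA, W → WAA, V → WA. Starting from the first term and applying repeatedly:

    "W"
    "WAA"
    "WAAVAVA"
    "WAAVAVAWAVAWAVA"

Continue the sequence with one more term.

Rewriting the 15 symbols of WAAVAVAWAVAWAVA one by one yields WAA VA VA WA VA WA VA WAA VA WA VA WAA VA WA VA; concatenated:

WAAVAVAWAVAWAVAWAAVAWAVAWAAVAWAVA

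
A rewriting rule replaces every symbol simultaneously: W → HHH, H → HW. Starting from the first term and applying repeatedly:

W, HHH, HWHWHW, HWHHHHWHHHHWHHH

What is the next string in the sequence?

Rewriting the 15 symbols of HWHHHHWHHHHWHHH one by one yields HW HHH HW HW HW HW HHH HW HW HW HW HHH HW HW HW; concatenated:

HWHHHHWHWHWHWHHHHWHWHWHWHHHHWHWHW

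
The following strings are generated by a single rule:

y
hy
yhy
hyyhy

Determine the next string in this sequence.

yhyhyyhy

From term 3 onward, concatenate the second-to-last term with the last: y·hy = yhy, hy·yhy = hyyhy, …
Continuing: yhy · hyyhy gives term 5.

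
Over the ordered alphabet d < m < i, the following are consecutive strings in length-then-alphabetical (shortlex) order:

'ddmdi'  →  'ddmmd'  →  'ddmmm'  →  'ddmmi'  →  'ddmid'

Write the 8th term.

Advancing 3 positions from ddmid through ddmid → ddmim → ddmii reaches term 8.

ddidd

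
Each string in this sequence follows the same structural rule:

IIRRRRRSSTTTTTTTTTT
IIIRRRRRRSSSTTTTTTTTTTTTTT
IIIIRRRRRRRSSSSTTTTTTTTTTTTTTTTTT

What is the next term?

IIIIIRRRRRRRRSSSSSTTTTTTTTTTTTTTTTTTTTTT

The n-th term is n I's then n+3 R's then n S's then 4n+2 T's, where the shown terms are n = 2, 3, 4.
For the next term, n = 5, so the run lengths are 5, 8, 5, 22.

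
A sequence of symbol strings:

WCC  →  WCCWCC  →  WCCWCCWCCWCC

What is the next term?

Every step duplicates the string.
So the next term is two copies of WCCWCCWCCWCC.

WCCWCCWCCWCCWCCWCCWCCWCC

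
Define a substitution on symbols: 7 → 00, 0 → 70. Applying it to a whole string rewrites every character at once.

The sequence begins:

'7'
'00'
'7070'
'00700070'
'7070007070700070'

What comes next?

Rewriting the 16 symbols of 7070007070700070 one by one yields 00 70 00 70 70 70 00 70 00 70 00 70 70 70 00 70; concatenated:

00700070707000700070007070700070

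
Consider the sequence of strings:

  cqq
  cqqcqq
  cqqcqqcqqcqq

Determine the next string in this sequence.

s(k+1) = s(k)·s(k) — each term doubles the last.
One more doubling of cqqcqqcqqcqq gives the answer.

cqqcqqcqqcqqcqqcqqcqqcqq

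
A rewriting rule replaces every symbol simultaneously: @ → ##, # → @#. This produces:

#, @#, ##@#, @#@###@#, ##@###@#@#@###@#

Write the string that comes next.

@#@###@#@#@###@###@###@#@#@###@#

Applying the rule to each of the 16 symbols of ##@###@#@#@###@# gives the pieces @# @# ## @# @# @# ## @# ## @# ## @# @# @# ## @#, which concatenate to the answer.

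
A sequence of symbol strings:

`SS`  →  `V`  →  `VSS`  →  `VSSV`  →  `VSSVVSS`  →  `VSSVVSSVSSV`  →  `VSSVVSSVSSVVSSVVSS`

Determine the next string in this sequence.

From term 3 onward, concatenate the last term with the second-to-last: V·SS = VSS, VSS·V = VSSV, …
Continuing: VSSVVSSVSSVVSSVVSS · VSSVVSSVSSV gives term 8.

VSSVVSSVSSVVSSVVSSVSSVVSSVSSV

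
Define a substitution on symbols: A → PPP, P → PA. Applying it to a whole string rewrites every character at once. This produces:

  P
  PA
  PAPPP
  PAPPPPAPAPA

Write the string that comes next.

Expanding PAPPPPAPAPA: P→PA, A→PPP, P→PA, P→PA, P→PA, P→PA, A→PPP, P→PA, A→PPP, P→PA, A→PPP. Concatenated: PA PPP PA PA PA PA PPP PA PPP PA PPP.

PAPPPPAPAPAPAPPPPAPPPPAPPP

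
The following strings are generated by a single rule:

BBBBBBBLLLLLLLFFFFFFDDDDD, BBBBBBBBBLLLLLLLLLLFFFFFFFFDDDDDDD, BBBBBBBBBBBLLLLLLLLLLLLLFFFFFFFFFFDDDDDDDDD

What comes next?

BBBBBBBBBBBBBLLLLLLLLLLLLLLLLFFFFFFFFFFFFDDDDDDDDDDD

Each string has the form B^{2n+1} L^{3n-2} F^{2n} D^{2n-1}, where the shown terms are n = 3, 4, 5.
Setting n = 6 gives 13, 16, 12, 11 characters in each block.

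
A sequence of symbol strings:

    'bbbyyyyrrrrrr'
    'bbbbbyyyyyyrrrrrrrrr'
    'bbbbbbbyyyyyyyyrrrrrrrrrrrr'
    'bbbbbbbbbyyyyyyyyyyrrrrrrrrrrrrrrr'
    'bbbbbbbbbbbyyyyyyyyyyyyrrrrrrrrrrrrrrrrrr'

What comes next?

The n-th term is 2n-1 b's then 2n y's then 3n r's, where the shown terms are n = 2, 3, 4, 5, 6.
At n = 7 the blocks have lengths 13, 14, 21.

bbbbbbbbbbbbbyyyyyyyyyyyyyyrrrrrrrrrrrrrrrrrrrrr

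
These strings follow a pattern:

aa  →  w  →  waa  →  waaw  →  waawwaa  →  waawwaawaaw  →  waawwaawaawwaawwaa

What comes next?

waawwaawaawwaawwaawaawwaawaaw

From term 3 onward, concatenate the last term with the second-to-last: w·aa = waa, waa·w = waaw, …
The next term joins waawwaawaawwaawwaa and waawwaawaaw.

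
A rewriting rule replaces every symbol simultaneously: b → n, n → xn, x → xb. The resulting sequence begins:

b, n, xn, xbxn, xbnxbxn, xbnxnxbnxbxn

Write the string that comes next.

xbnxnxbxnxbnxnxbnxbxn

Apply φ to xbnxnxbnxbxn symbol by symbol: x→xb, b→n, n→xn, x→xb, n→xn, x→xb, b→n, n→xn, x→xb, b→n, x→xb, n→xn; joined: xb n xn xb xn xb n xn xb n xb xn.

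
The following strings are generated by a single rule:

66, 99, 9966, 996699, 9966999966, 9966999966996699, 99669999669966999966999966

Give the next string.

996699996699669999669999669966999966996699

Each term (from the third on) is the previous term followed by the one before it: term 3 = 99·66 = 9966.
Continuing: 99669999669966999966999966 · 9966999966996699 gives term 8.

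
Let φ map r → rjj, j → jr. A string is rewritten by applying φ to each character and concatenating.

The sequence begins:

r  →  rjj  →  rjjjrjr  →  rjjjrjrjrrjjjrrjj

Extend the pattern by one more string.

Replace each of the 17 characters of rjjjrjrjrrjjjrrjj in place — rjj jr jr jr rjj jr rjj jr rjj rjj jr jr jr rjj rjj jr jr — and concatenate.

rjjjrjrjrrjjjrrjjjrrjjrjjjrjrjrrjjrjjjrjr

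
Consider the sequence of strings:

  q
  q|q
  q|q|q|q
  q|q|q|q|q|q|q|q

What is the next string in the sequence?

Every step duplicates the string with '|' between the halves.
One more doubling of q|q|q|q|q|q|q|q gives the answer.

q|q|q|q|q|q|q|q|q|q|q|q|q|q|q|q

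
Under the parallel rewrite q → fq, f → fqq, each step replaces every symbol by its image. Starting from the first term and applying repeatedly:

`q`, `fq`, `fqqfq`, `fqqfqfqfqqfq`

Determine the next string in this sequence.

fqqfqfqfqqfqfqqfqfqqfqfqfqqfq

Expanding fqqfqfqfqqfq: f→fqq, q→fq, q→fq, f→fqq, q→fq, f→fqq, q→fq, f→fqq, q→fq, q→fq, f→fqq, q→fq. Concatenated: fqq fq fq fqq fq fqq fq fqq fq fq fqq fq.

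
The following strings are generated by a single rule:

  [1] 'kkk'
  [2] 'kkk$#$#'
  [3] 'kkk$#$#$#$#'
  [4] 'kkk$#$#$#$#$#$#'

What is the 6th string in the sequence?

The strings grow by a fixed suffix $#$# each time.
From kkk$#$#$#$#$#$#, 2 further steps: kkk$#$#$#$#$#$# → kkk$#$#$#$#$#$#$#$# → (answer).

kkk$#$#$#$#$#$#$#$#$#$#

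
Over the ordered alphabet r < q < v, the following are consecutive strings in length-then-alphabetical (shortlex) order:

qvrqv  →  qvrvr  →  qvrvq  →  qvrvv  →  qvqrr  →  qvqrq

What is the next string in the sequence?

qvqrv

Treat qvqrq as a base-3 numeral over the given alphabet and add one, carrying through any trailing v's.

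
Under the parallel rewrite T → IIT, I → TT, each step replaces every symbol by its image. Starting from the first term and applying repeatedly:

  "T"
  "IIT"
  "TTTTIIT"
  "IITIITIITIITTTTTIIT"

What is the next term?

TTTTIITTTTTIITTTTTIITTTTTIITIITIITIITIITTTTTIIT

φ(IITIITIITIITTTTTIIT) expands symbol-by-symbol to TT TT IIT TT TT IIT TT TT IIT TT TT IIT IIT IIT IIT IIT TT TT IIT; joining the 19 pieces gives the next term.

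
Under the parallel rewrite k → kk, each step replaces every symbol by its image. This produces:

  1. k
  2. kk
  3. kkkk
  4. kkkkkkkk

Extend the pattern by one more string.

kkkkkkkkkkkkkkkk

Expanding kkkkkkkk: k→kk, k→kk, k→kk, k→kk, k→kk, k→kk, k→kk, k→kk. Concatenated: kk kk kk kk kk kk kk kk.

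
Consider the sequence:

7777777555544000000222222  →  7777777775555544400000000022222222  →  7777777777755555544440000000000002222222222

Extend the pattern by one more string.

7777777777777555555544444000000000000000222222222222

The n-th term is 2n+3 7's then n+2 5's then n 4's then 3n 0's then 2n+2 2's, where the shown terms are n = 2, 3, 4.
For the next term, n = 5, so the run lengths are 13, 7, 5, 15, 12.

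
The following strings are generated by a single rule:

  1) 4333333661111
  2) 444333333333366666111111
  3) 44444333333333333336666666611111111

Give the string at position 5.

444444444333333333333333333333366666666666666111111111111

Reading off run lengths: 4 runs 1, 3, 5; 3 runs 6, 10, 14; 6 runs 2, 5, 8; 1 runs 4, 6, 8 — each is linear in n (n = 1, 2, …).
At n = 5 the blocks have lengths 9, 22, 14, 12.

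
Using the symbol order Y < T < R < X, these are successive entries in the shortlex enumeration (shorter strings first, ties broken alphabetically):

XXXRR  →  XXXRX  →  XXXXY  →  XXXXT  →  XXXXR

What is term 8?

Continuing the enumeration 3 steps past XXXXR: XXXXR → XXXXX → YYYYYY → (answer).

YYYYYT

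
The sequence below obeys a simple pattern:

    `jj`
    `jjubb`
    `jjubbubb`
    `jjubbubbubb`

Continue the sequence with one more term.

Each term is the previous one with ubb appended.
Applying this once more to jjubbubbubb:

jjubbubbubbubb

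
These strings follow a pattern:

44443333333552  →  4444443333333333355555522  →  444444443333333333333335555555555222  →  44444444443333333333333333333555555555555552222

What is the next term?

Each string has the form 4^{2n+2} 3^{4n+3} 5^{4n-2} 2^{n} (n = 1, 2, …).
At n = 5 the blocks have lengths 12, 23, 18, 5.

4444444444443333333333333333333333355555555555555555522222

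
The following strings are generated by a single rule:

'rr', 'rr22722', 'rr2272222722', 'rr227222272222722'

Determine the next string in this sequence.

rr22722227222272222722

Every step adds 22722 to the end: s(k+1) = s(k)·22722.
One more step from rr227222272222722 gives the answer.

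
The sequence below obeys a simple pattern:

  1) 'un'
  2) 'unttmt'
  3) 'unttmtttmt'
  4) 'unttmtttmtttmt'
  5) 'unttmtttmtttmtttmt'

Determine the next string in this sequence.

Each term is the previous one with ttmt appended.
Applying this once more to unttmtttmtttmtttmt:

unttmtttmtttmtttmtttmt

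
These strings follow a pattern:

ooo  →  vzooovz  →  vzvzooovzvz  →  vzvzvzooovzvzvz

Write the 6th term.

s(k+1) = vz·s(k)·vz, so each term gains vz as a prefix and vz as a suffix.
From vzvzvzooovzvzvz, 2 further steps: vzvzvzooovzvzvz → vzvzvzvzooovzvzvzvz → (answer).

vzvzvzvzvzooovzvzvzvzvz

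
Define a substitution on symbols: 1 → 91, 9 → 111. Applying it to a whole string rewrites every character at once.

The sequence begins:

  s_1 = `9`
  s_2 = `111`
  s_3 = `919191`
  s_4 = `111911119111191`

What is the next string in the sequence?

Applying the rule to each of the 15 symbols of 111911119111191 gives the pieces 91 91 91 111 91 91 91 91 111 91 91 91 91 111 91, which concatenate to the answer.

919191111919191911119191919111191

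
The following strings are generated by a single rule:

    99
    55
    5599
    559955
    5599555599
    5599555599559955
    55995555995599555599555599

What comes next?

From term 3 onward, concatenate the last term with the second-to-last: 55·99 = 5599, 5599·55 = 559955, …
Continuing: 55995555995599555599555599 · 5599555599559955 gives term 8.

559955559955995555995555995599555599559955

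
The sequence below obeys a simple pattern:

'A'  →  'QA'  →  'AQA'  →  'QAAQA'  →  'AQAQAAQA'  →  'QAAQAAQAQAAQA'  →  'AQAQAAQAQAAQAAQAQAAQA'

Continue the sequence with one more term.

From term 3 onward, concatenate the second-to-last term with the last: A·QA = AQA, QA·AQA = QAAQA, …
So term 8 is QAAQAAQAQAAQA·AQAQAAQAQAAQAAQAQAAQA.

QAAQAAQAQAAQAAQAQAAQAQAAQAAQAQAAQA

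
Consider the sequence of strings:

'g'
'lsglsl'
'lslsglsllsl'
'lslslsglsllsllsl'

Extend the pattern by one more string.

s(k+1) = ls·s(k)·lsl, so each term gains ls as a prefix and lsl as a suffix.
Applying this once more to lslslsglsllsllsl:

lslslslsglsllsllsllsl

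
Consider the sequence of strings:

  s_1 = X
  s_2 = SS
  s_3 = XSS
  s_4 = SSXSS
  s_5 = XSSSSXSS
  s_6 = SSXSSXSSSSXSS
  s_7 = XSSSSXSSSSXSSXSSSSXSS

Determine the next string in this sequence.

SSXSSXSSSSXSSXSSSSXSSSSXSSXSSSSXSS

This is a Fibonacci-style word recurrence s(k) = s(k−2)·s(k−1): e.g. X·SS = XSS.
The next term joins SSXSSXSSSSXSS and XSSSSXSSSSXSSXSSSSXSS.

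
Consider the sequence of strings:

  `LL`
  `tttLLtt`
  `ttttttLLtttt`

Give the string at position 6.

tttttttttttttttLLtttttttttt

Every step adds ttt to the front and tt to the end of the previous string.
From ttttttLLtttt, 3 further steps: ttttttLLtttt → tttttttttLLtttttt → ttttttttttttLLtttttttt → (answer).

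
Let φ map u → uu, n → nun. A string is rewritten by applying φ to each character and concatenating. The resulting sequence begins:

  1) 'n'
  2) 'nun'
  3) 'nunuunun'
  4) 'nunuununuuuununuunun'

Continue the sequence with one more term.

Applying the rule to each of the 20 symbols of nunuununuuuununuunun gives the pieces nun uu nun uu uu nun uu nun uu uu uu uu nun uu nun uu uu nun uu nun, which concatenate to the answer.

nunuununuuuununuununuuuuuuuununuununuuuununuunun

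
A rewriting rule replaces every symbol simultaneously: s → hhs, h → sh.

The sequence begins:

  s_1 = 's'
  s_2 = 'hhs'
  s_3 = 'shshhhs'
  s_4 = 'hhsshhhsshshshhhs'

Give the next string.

shshhhshhsshshshhhshhsshhhsshhhsshshshhhs

φ(hhsshhhsshshshhhs) expands symbol-by-symbol to sh sh hhs hhs sh sh sh hhs hhs sh hhs sh hhs sh sh sh hhs; joining the 17 pieces gives the next term.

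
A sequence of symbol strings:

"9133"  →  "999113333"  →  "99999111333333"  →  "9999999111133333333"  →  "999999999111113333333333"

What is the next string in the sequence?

Term n consists of 2n-1 9's, followed by n 1's, followed by 2n 3's (n = 1, 2, …).
Setting n = 6 gives 11, 6, 12 characters in each block.

99999999999111111333333333333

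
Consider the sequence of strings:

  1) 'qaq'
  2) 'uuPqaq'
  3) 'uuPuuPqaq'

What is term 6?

uuPuuPuuPuuPuuPqaq

The strings grow by a fixed prefix uuP each time.
From uuPuuPqaq, 3 further steps: uuPuuPqaq → uuPuuPuuPqaq → uuPuuPuuPuuPqaq → (answer).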